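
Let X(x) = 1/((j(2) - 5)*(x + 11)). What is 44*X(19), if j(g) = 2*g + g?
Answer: 22/15 ≈ 1.4667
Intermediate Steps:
j(g) = 3*g
X(x) = 1/(11 + x) (X(x) = 1/((3*2 - 5)*(x + 11)) = 1/((6 - 5)*(11 + x)) = 1/(1*(11 + x)) = 1/(11 + x))
44*X(19) = 44/(11 + 19) = 44/30 = 44*(1/30) = 22/15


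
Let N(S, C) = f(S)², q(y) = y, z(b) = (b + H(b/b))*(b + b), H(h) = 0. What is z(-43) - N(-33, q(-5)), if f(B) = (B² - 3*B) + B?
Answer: -1330327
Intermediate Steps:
f(B) = B² - 2*B
z(b) = 2*b² (z(b) = (b + 0)*(b + b) = b*(2*b) = 2*b²)
N(S, C) = S²*(-2 + S)² (N(S, C) = (S*(-2 + S))² = S²*(-2 + S)²)
z(-43) - N(-33, q(-5)) = 2*(-43)² - (-33)²*(-2 - 33)² = 2*1849 - 1089*(-35)² = 3698 - 1089*1225 = 3698 - 1*1334025 = 3698 - 1334025 = -1330327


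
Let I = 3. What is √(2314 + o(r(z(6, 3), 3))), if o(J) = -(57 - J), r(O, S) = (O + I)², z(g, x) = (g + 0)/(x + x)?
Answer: √2273 ≈ 47.676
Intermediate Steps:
z(g, x) = g/(2*x) (z(g, x) = g/((2*x)) = g*(1/(2*x)) = g/(2*x))
r(O, S) = (3 + O)² (r(O, S) = (O + 3)² = (3 + O)²)
o(J) = -57 + J
√(2314 + o(r(z(6, 3), 3))) = √(2314 + (-57 + (3 + (½)*6/3)²)) = √(2314 + (-57 + (3 + (½)*6*(⅓))²)) = √(2314 + (-57 + (3 + 1)²)) = √(2314 + (-57 + 4²)) = √(2314 + (-57 + 16)) = √(2314 - 41) = √2273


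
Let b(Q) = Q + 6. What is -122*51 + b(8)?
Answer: -6208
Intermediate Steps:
b(Q) = 6 + Q
-122*51 + b(8) = -122*51 + (6 + 8) = -6222 + 14 = -6208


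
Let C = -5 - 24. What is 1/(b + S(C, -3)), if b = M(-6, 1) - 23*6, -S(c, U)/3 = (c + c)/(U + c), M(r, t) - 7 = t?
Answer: -16/2167 ≈ -0.0073835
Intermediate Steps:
M(r, t) = 7 + t
C = -29
S(c, U) = -6*c/(U + c) (S(c, U) = -3*(c + c)/(U + c) = -3*2*c/(U + c) = -6*c/(U + c))
b = -130 (b = (7 + 1) - 23*6 = 8 - 138 = -130)
1/(b + S(C, -3)) = 1/(-130 - 6*(-29)/(-3 - 29)) = 1/(-130 - 6*(-29)/(-32)) = 1/(-130 - 6*(-29)*(-1/32)) = 1/(-130 - 87/16) = 1/(-2167/16) = -16/2167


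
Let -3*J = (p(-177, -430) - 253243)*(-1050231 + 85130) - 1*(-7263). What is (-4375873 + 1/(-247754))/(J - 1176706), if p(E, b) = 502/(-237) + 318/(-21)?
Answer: 5395764975312411/100464623709003642608 ≈ 5.3708e-5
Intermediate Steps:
p(E, b) = -28636/1659 (p(E, b) = 502*(-1/237) + 318*(-1/21) = -502/237 - 106/7 = -28636/1659)
J = -405495664030390/4977 (J = -((-28636/1659 - 253243)*(-1050231 + 85130) - 1*(-7263))/3 = -(-420158773/1659*(-965101) + 7263)/3 = -(405495651981073/1659 + 7263)/3 = -1/3*405495664030390/1659 = -405495664030390/4977 ≈ -8.1474e+10)
(-4375873 + 1/(-247754))/(J - 1176706) = (-4375873 + 1/(-247754))/(-405495664030390/4977 - 1176706) = (-4375873 - 1/247754)/(-405501520496152/4977) = -1084140039243/247754*(-4977/405501520496152) = 5395764975312411/100464623709003642608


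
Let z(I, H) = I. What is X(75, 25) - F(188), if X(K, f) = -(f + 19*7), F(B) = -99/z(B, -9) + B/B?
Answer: -29793/188 ≈ -158.47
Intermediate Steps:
F(B) = 1 - 99/B (F(B) = -99/B + B/B = -99/B + 1 = 1 - 99/B)
X(K, f) = -133 - f (X(K, f) = -(f + 133) = -(133 + f) = -133 - f)
X(75, 25) - F(188) = (-133 - 1*25) - (-99 + 188)/188 = (-133 - 25) - 89/188 = -158 - 1*89/188 = -158 - 89/188 = -29793/188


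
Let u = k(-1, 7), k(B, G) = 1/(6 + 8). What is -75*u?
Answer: -75/14 ≈ -5.3571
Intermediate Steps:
k(B, G) = 1/14
u = 1/14 ≈ 0.071429
-75*u = -75*1/14 = -75/14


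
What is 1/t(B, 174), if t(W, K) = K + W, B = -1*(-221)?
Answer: 1/395 ≈ 0.0025316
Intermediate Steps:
B = 221
1/t(B, 174) = 1/(174 + 221) = 1/395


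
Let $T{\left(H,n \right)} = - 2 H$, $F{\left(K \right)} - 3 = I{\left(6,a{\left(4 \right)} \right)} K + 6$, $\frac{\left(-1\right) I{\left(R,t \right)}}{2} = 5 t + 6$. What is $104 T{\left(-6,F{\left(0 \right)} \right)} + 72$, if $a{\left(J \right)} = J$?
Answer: $1320$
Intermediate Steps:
$I{\left(R,t \right)} = -12 - 10 t$ ($I{\left(R,t \right)} = - 2 \left(5 t + 6\right) = - 2 \left(6 + 5 t\right) = -12 - 10 t$)
$F{\left(K \right)} = 9 - 52 K$ ($F{\left(K \right)} = 3 + \left(\left(-12 - 40\right) K + 6\right) = 3 - \left(-6 + 52 K\right) = 9 - 52 K$)
$104 T{\left(-6,F{\left(0 \right)} \right)} + 72 = 104 \left(\left(-2\right) \left(-6\right)\right) + 72 = 104 \cdot 12 + 72 = 1248 + 72 = 1320$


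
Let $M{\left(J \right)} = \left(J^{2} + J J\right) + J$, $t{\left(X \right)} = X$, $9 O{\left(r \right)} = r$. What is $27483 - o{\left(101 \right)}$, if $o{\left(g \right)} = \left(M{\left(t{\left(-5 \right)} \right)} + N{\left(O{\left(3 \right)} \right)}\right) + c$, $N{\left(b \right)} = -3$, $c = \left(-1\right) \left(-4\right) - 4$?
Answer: $27441$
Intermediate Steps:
$O{\left(r \right)} = \frac{r}{9}$
$c = 0$ ($c = 4 - 4 = 0$)
$M{\left(J \right)} = J + 2 J^{2}$ ($M{\left(J \right)} = \left(J^{2} + J^{2}\right) + J = 2 J^{2} + J = J + 2 J^{2}$)
$o{\left(g \right)} = 42$ ($o{\left(g \right)} = \left(- 5 \left(1 + 2 \left(-5\right)\right) - 3\right) + 0 = \left(- 5 \left(1 - 10\right) - 3\right) + 0 = \left(\left(-5\right) \left(-9\right) - 3\right) + 0 = \left(45 - 3\right) + 0 = 42 + 0 = 42$)
$27483 - o{\left(101 \right)} = 27483 - 42 = 27441$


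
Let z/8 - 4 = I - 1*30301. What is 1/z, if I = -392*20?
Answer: -1/305096 ≈ -3.2777e-6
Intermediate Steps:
I = -7840
z = -305096 (z = 32 + 8*(-7840 - 1*30301) = 32 + 8*(-7840 - 30301) = 32 + 8*(-38141) = 32 - 305128 = -305096)
1/z = 1/(-305096) = -1/305096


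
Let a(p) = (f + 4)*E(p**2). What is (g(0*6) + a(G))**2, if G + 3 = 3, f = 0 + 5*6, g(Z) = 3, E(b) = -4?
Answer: 17689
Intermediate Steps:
f = 30 (f = 0 + 30 = 30)
G = 0 (G = -3 + 3 = 0)
a(p) = -136 (a(p) = (30 + 4)*(-4) = 34*(-4) = -136)
(g(0*6) + a(G))**2 = (3 - 136)**2 = (-133)**2 = 17689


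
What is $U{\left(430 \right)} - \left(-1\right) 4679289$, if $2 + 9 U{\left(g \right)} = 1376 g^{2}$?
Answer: $\frac{98845333}{3} \approx 3.2948 \cdot 10^{7}$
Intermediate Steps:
$U{\left(g \right)} = - \frac{2}{9} + \frac{1376 g^{2}}{9}$
$U{\left(430 \right)} - \left(-1\right) 4679289 = \left(- \frac{2}{9} + \frac{1376 \cdot 430^{2}}{9}\right) - \left(-1\right) 4679289 = \left(- \frac{2}{9} + \frac{1376}{9} \cdot 184900\right) - -4679289 = \left(- \frac{2}{9} + \frac{254422400}{9}\right) + 4679289 = \frac{84807466}{3} + 4679289 = \frac{98845333}{3}$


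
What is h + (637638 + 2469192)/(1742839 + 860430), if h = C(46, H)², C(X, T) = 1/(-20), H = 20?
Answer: 1245335269/1041307600 ≈ 1.1959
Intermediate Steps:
C(X, T) = -1/20
h = 1/400 (h = (-1/20)² = 1/400 ≈ 0.0025000)
h + (637638 + 2469192)/(1742839 + 860430) = 1/400 + (637638 + 2469192)/(1742839 + 860430) = 1/400 + 3106830/2603269 = 1245335269/1041307600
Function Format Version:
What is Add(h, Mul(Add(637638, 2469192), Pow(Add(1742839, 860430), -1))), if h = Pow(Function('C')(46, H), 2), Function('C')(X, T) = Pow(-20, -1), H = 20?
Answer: Rational(1245335269, 1041307600) ≈ 1.1959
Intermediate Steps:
Function('C')(X, T) = Rational(-1, 20)
h = Rational(1, 400) (h = Pow(Rational(-1, 20), 2) = Rational(1, 400) ≈ 0.0025000)
Add(h, Mul(Add(637638, 2469192), Pow(Add(1742839, 860430), -1))) = Add(Rational(1, 400), Mul(Add(637638, 2469192), Pow(Add(1742839, 860430), -1))) = Add(Rational(1, 400), Mul(3106830, Pow(2603269, -1))) = Add(Rational(1, 400), Mul(3106830, Rational(1, 2603269))) = Add(Rational(1, 400), Rational(3106830, 2603269)) = Rational(1245335269, 1041307600)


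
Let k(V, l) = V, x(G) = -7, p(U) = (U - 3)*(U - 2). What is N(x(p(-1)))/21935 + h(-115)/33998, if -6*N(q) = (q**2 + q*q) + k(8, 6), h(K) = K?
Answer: -9369469/2237238390 ≈ -0.0041880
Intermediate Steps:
p(U) = (-3 + U)*(-2 + U)
N(q) = -4/3 - q**2/3 (N(q) = -((q**2 + q*q) + 8)/6 = -((q**2 + q**2) + 8)/6 = -(2*q**2 + 8)/6 = -(8 + 2*q**2)/6 = -4/3 - q**2/3)
N(x(p(-1)))/21935 + h(-115)/33998 = (-4/3 - 1/3*(-7)**2)/21935 - 115/33998 = (-4/3 - 1/3*49)*(1/21935) - 115*1/33998 = (-4/3 - 49/3)*(1/21935) - 115/33998 = -53/3*1/21935 - 115/33998 = -53/65805 - 115/33998 = -9369469/2237238390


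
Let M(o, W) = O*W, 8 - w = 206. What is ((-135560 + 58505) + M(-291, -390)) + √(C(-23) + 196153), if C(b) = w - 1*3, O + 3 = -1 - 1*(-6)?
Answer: -77835 + 4*√12247 ≈ -77392.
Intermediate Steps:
w = -198 (w = 8 - 1*206 = 8 - 206 = -198)
O = 2 (O = -3 + (-1 - 1*(-6)) = -3 + (-1 + 6) = -3 + 5 = 2)
C(b) = -201 (C(b) = -198 - 1*3 = -198 - 3 = -201)
M(o, W) = 2*W
((-135560 + 58505) + M(-291, -390)) + √(C(-23) + 196153) = ((-135560 + 58505) + 2*(-390)) + √(-201 + 196153) = (-77055 - 780) + √195952 = -77835 + 4*√12247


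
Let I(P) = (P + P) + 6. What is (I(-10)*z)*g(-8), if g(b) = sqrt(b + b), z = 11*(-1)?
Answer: 616*I ≈ 616.0*I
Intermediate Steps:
z = -11
g(b) = sqrt(2)*sqrt(b) (g(b) = sqrt(2*b) = sqrt(2)*sqrt(b))
I(P) = 6 + 2*P (I(P) = 2*P + 6 = 6 + 2*P)
(I(-10)*z)*g(-8) = ((6 + 2*(-10))*(-11))*(sqrt(2)*sqrt(-8)) = ((6 - 20)*(-11))*(sqrt(2)*(2*I*sqrt(2))) = (-14*(-11))*(4*I) = 154*(4*I) = 616*I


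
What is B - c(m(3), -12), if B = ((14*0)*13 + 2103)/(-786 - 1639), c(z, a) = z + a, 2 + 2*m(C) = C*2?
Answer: 22147/2425 ≈ 9.1328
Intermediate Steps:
m(C) = -1 + C (m(C) = -1 + (C*2)/2 = -1 + (2*C)/2 = -1 + C)
c(z, a) = a + z
B = -2103/2425 (B = (0*13 + 2103)/(-2425) = (0 + 2103)*(-1/2425) = 2103*(-1/2425) = -2103/2425 ≈ -0.86722)
B - c(m(3), -12) = -2103/2425 - (-12 + (-1 + 3)) = -2103/2425 - (-12 + 2) = -2103/2425 - 1*(-10) = -2103/2425 + 10 = 22147/2425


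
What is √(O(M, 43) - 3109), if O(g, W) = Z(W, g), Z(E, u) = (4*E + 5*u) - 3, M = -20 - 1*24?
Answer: 2*I*√790 ≈ 56.214*I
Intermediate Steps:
M = -44 (M = -20 - 24 = -44)
Z(E, u) = -3 + 4*E + 5*u
O(g, W) = -3 + 4*W + 5*g
√(O(M, 43) - 3109) = √((-3 + 4*43 + 5*(-44)) - 3109) = √((-3 + 172 - 220) - 3109) = √(-51 - 3109) = √(-3160) = 2*I*√790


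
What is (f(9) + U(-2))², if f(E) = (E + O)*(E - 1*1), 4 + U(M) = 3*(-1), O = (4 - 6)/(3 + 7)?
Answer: 100489/25 ≈ 4019.6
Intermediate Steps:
O = -⅕ (O = -2/10 = -2*⅒ = -⅕ ≈ -0.20000)
U(M) = -7 (U(M) = -4 + 3*(-1) = -4 - 3 = -7)
f(E) = (-1 + E)*(-⅕ + E) (f(E) = (E - ⅕)*(E - 1*1) = (-⅕ + E)*(E - 1) = (-⅕ + E)*(-1 + E) = (-1 + E)*(-⅕ + E))
(f(9) + U(-2))² = ((⅕ + 9² - 6/5*9) - 7)² = ((⅕ + 81 - 54/5) - 7)² = (352/5 - 7)² = (317/5)² = 100489/25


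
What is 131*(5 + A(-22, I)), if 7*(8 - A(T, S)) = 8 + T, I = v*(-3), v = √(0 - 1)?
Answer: 1965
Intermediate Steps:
v = I (v = √(-1) = I ≈ 1.0*I)
I = -3*I (I = I*(-3) = -3*I ≈ -3.0*I)
A(T, S) = 48/7 - T/7 (A(T, S) = 8 - (8 + T)/7 = 8 + (-8/7 - T/7) = 48/7 - T/7)
131*(5 + A(-22, I)) = 131*(5 + (48/7 - ⅐*(-22))) = 131*(5 + (48/7 + 22/7)) = 131*(5 + 10) = 131*15 = 1965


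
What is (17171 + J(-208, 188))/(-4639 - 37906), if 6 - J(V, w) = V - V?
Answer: -17177/42545 ≈ -0.40374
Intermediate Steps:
J(V, w) = 6 (J(V, w) = 6 - (V - V) = 6 - 1*0 = 6 + 0 = 6)
(17171 + J(-208, 188))/(-4639 - 37906) = (17171 + 6)/(-4639 - 37906) = 17177/(-42545) = 17177*(-1/42545) = -17177/42545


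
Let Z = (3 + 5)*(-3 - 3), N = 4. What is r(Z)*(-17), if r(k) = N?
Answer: -68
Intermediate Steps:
Z = -48 (Z = 8*(-6) = -48)
r(k) = 4
r(Z)*(-17) = 4*(-17) = -68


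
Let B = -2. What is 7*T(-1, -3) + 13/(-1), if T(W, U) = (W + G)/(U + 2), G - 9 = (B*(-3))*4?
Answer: -237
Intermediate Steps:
G = 33 (G = 9 - 2*(-3)*4 = 9 + 6*4 = 9 + 24 = 33)
T(W, U) = (33 + W)/(2 + U) (T(W, U) = (W + 33)/(U + 2) = (33 + W)/(2 + U))
7*T(-1, -3) + 13/(-1) = 7*((33 - 1)/(2 - 3)) + 13/(-1) = 7*(32/(-1)) + 13*(-1) = 7*(-1*32) - 13 = 7*(-32) - 13 = -224 - 13 = -237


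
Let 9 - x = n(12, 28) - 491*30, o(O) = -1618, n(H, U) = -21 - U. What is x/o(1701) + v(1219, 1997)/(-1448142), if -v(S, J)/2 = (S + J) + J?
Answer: -5349563657/585773439 ≈ -9.1325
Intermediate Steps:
v(S, J) = -4*J - 2*S (v(S, J) = -2*((S + J) + J) = -2*((J + S) + J) = -2*(S + 2*J) = -4*J - 2*S)
x = 14788 (x = 9 - ((-21 - 1*28) - 491*30) = 9 - ((-21 - 28) - 14730) = 9 - (-49 - 14730) = 9 - 1*(-14779) = 9 + 14779 = 14788)
x/o(1701) + v(1219, 1997)/(-1448142) = 14788/(-1618) + (-4*1997 - 2*1219)/(-1448142) = 14788*(-1/1618) + (-7988 - 2438)*(-1/1448142) = -7394/809 - 10426*(-1/1448142) = -7394/809 + 5213/724071 = -5349563657/585773439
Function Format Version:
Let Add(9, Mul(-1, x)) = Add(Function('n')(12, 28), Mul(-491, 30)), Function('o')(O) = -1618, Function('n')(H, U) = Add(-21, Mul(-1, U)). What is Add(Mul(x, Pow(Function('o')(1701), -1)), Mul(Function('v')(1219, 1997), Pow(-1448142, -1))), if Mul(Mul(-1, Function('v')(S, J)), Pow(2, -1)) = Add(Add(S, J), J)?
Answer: Rational(-5349563657, 585773439) ≈ -9.1325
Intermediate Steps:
Function('v')(S, J) = Add(Mul(-4, J), Mul(-2, S)) (Function('v')(S, J) = Mul(-2, Add(Add(S, J), J)) = Mul(-2, Add(Add(J, S), J)) = Mul(-2, Add(S, Mul(2, J))) = Add(Mul(-4, J), Mul(-2, S)))
x = 14788 (x = Add(9, Mul(-1, Add(Add(-21, Mul(-1, 28)), Mul(-491, 30)))) = Add(9, Mul(-1, Add(Add(-21, -28), -14730))) = Add(9, Mul(-1, Add(-49, -14730))) = Add(9, Mul(-1, -14779)) = Add(9, 14779) = 14788)
Add(Mul(x, Pow(Function('o')(1701), -1)), Mul(Function('v')(1219, 1997), Pow(-1448142, -1))) = Add(Mul(14788, Pow(-1618, -1)), Mul(Add(Mul(-4, 1997), Mul(-2, 1219)), Pow(-1448142, -1))) = Add(Mul(14788, Rational(-1, 1618)), Mul(Add(-7988, -2438), Rational(-1, 1448142))) = Add(Rational(-7394, 809), Mul(-10426, Rational(-1, 1448142))) = Add(Rational(-7394, 809), Rational(5213, 724071)) = Rational(-5349563657, 585773439)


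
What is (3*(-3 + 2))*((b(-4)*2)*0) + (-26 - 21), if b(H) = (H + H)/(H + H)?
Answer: -47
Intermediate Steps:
b(H) = 1 (b(H) = (2*H)/((2*H)) = (2*H)*(1/(2*H)) = 1)
(3*(-3 + 2))*((b(-4)*2)*0) + (-26 - 21) = (3*(-3 + 2))*((1*2)*0) + (-26 - 21) = (3*(-1))*(2*0) - 47 = -3*0 - 47 = 0 - 47 = -47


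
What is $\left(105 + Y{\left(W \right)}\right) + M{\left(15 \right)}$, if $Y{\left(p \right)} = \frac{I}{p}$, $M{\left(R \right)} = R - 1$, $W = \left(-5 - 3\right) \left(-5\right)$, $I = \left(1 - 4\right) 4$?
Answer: $\frac{1187}{10} \approx 118.7$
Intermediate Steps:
$I = -12$ ($I = \left(-3\right) 4 = -12$)
$W = 40$ ($W = \left(-8\right) \left(-5\right) = 40$)
$M{\left(R \right)} = -1 + R$ ($M{\left(R \right)} = R - 1 = -1 + R$)
$Y{\left(p \right)} = - \frac{12}{p}$
$\left(105 + Y{\left(W \right)}\right) + M{\left(15 \right)} = \left(105 - \frac{12}{40}\right) + \left(-1 + 15\right) = \left(105 - \frac{3}{10}\right) + 14 = \frac{1047}{10} + 14 = \frac{1187}{10}$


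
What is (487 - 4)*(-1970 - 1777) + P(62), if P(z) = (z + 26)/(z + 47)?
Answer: -197268221/109 ≈ -1.8098e+6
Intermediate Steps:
P(z) = (26 + z)/(47 + z)
(487 - 4)*(-1970 - 1777) + P(62) = (487 - 4)*(-1970 - 1777) + (26 + 62)/(47 + 62) = 483*(-3747) + 88/109 = -1809801 + (1/109)*88 = -1809801 + 88/109 = -197268221/109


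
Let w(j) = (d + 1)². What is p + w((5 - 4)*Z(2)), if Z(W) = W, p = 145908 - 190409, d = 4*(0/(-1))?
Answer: -44500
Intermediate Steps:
d = 0 (d = 4*(0*(-1)) = 4*0 = 0)
p = -44501
w(j) = 1 (w(j) = (0 + 1)² = 1² = 1)
p + w((5 - 4)*Z(2)) = -44501 + 1 = -44500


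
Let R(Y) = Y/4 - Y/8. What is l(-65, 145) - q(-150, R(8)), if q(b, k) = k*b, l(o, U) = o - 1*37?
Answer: 48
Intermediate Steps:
R(Y) = Y/8 (R(Y) = Y*(¼) - Y*(⅛) = Y/4 - Y/8 = Y/8)
l(o, U) = -37 + o (l(o, U) = o - 37 = -37 + o)
q(b, k) = b*k
l(-65, 145) - q(-150, R(8)) = (-37 - 65) - (-150)*(⅛)*8 = -102 - (-150) = -102 - 1*(-150) = -102 + 150 = 48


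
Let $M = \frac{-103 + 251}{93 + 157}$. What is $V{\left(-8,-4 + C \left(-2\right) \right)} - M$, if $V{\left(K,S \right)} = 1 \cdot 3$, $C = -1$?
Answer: $\frac{301}{125} \approx 2.408$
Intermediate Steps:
$M = \frac{74}{125}$ ($M = \frac{148}{250} = 148 \cdot \frac{1}{250} = \frac{74}{125} \approx 0.592$)
$V{\left(K,S \right)} = 3$
$V{\left(-8,-4 + C \left(-2\right) \right)} - M = 3 - \frac{74}{125} = \frac{301}{125}$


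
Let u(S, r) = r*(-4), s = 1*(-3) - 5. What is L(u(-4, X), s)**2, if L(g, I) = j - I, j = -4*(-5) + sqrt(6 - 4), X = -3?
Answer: (28 + sqrt(2))**2 ≈ 865.20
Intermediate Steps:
s = -8 (s = -3 - 5 = -8)
j = 20 + sqrt(2) ≈ 21.414
u(S, r) = -4*r
L(g, I) = 20 + sqrt(2) - I (L(g, I) = (20 + sqrt(2)) - I = 20 + sqrt(2) - I)
L(u(-4, X), s)**2 = (20 + sqrt(2) - 1*(-8))**2 = (20 + sqrt(2) + 8)**2 = (28 + sqrt(2))**2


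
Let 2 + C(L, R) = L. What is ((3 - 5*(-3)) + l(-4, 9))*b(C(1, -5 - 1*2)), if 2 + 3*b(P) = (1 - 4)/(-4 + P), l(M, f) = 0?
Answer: -42/5 ≈ -8.4000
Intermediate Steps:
C(L, R) = -2 + L
b(P) = -⅔ - 1/(-4 + P) (b(P) = -⅔ + ((1 - 4)/(-4 + P))/3 = -⅔ + (-3/(-4 + P))/3 = -⅔ - 1/(-4 + P))
((3 - 5*(-3)) + l(-4, 9))*b(C(1, -5 - 1*2)) = ((3 - 5*(-3)) + 0)*((5 - 2*(-2 + 1))/(3*(-4 + (-2 + 1)))) = ((3 + 15) + 0)*((5 - 2*(-1))/(3*(-4 - 1))) = (18 + 0)*((⅓)*(5 + 2)/(-5)) = 18*((⅓)*(-⅕)*7) = 18*(-7/15) = -42/5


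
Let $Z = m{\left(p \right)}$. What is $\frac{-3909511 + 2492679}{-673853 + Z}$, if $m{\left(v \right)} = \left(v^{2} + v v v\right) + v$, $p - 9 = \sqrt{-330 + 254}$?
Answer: $\frac{708416 i}{3 \left(62 \sqrt{19} + 112527 i\right)} \approx 2.0985 + 0.0050399 i$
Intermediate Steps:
$p = 9 + 2 i \sqrt{19}$ ($p = 9 + \sqrt{-330 + 254} = 9 + \sqrt{-76} = 9 + 2 i \sqrt{19} \approx 9.0 + 8.7178 i$)
$m{\left(v \right)} = v + v^{2} + v^{3}$ ($m{\left(v \right)} = \left(v^{2} + v^{2} v\right) + v = \left(v^{2} + v^{3}\right) + v = v + v^{2} + v^{3}$)
$Z = \left(9 + 2 i \sqrt{19}\right) \left(10 + \left(9 + 2 i \sqrt{19}\right)^{2} + 2 i \sqrt{19}\right)$ ($Z = \left(9 + 2 i \sqrt{19}\right) \left(1 + \left(9 + 2 i \sqrt{19}\right) + \left(9 + 2 i \sqrt{19}\right)^{2}\right) = \left(9 + 2 i \sqrt{19}\right) \left(10 + \left(9 + 2 i \sqrt{19}\right)^{2} + 2 i \sqrt{19}\right) \approx -1309.0 + 1621.5 i$)
$\frac{-3909511 + 2492679}{-673853 + Z} = \frac{-3909511 + 2492679}{-673853 - \left(1309 - 372 i \sqrt{19}\right)} = - \frac{1416832}{-675162 + 372 i \sqrt{19}}$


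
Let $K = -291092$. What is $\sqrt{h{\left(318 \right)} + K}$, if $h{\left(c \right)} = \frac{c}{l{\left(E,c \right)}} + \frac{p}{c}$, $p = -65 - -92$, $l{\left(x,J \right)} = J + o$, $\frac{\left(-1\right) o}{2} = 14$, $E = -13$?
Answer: $\frac{i \sqrt{68766392590970}}{15370} \approx 539.53 i$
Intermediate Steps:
$o = -28$ ($o = \left(-2\right) 14 = -28$)
$l{\left(x,J \right)} = -28 + J$ ($l{\left(x,J \right)} = J - 28 = -28 + J$)
$p = 27$ ($p = -65 + 92 = 27$)
$h{\left(c \right)} = \frac{27}{c} + \frac{c}{-28 + c}$ ($h{\left(c \right)} = \frac{c}{-28 + c} + \frac{27}{c} = \frac{27}{c} + \frac{c}{-28 + c}$)
$\sqrt{h{\left(318 \right)} + K} = \sqrt{\left(\frac{27}{318} + \frac{318}{-28 + 318}\right) - 291092} = \sqrt{\left(27 \cdot \frac{1}{318} + \frac{318}{290}\right) - 291092} = \sqrt{\left(\frac{9}{106} + 318 \cdot \frac{1}{290}\right) - 291092} = \sqrt{\left(\frac{9}{106} + \frac{159}{145}\right) - 291092} = \sqrt{\frac{18159}{15370} - 291092} = \sqrt{- \frac{4474065881}{15370}} = \frac{i \sqrt{68766392590970}}{15370}$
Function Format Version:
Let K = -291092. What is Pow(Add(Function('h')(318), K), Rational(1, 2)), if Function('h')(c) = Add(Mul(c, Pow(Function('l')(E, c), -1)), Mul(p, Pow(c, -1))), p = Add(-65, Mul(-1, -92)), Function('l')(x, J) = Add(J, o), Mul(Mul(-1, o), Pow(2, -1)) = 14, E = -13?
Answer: Mul(Rational(1, 15370), I, Pow(68766392590970, Rational(1, 2))) ≈ Mul(539.53, I)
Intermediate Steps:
o = -28 (o = Mul(-2, 14) = -28)
Function('l')(x, J) = Add(-28, J) (Function('l')(x, J) = Add(J, -28) = Add(-28, J))
p = 27 (p = Add(-65, 92) = 27)
Function('h')(c) = Add(Mul(27, Pow(c, -1)), Mul(c, Pow(Add(-28, c), -1))) (Function('h')(c) = Add(Mul(c, Pow(Add(-28, c), -1)), Mul(27, Pow(c, -1))) = Add(Mul(27, Pow(c, -1)), Mul(c, Pow(Add(-28, c), -1))))
Pow(Add(Function('h')(318), K), Rational(1, 2)) = Pow(Add(Add(Mul(27, Pow(318, -1)), Mul(318, Pow(Add(-28, 318), -1))), -291092), Rational(1, 2)) = Pow(Add(Add(Mul(27, Rational(1, 318)), Mul(318, Pow(290, -1))), -291092), Rational(1, 2)) = Pow(Add(Add(Rational(9, 106), Mul(318, Rational(1, 290))), -291092), Rational(1, 2)) = Pow(Add(Add(Rational(9, 106), Rational(159, 145)), -291092), Rational(1, 2)) = Pow(Add(Rational(18159, 15370), -291092), Rational(1, 2)) = Pow(Rational(-4474065881, 15370), Rational(1, 2)) = Mul(Rational(1, 15370), I, Pow(68766392590970, Rational(1, 2)))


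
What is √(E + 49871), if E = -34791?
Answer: 2*√3770 ≈ 122.80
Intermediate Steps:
√(E + 49871) = √(-34791 + 49871) = √15080 = 2*√3770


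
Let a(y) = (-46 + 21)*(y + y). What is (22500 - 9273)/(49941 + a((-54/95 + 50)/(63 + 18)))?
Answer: 20356353/76812239 ≈ 0.26501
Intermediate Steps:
a(y) = -50*y
(22500 - 9273)/(49941 + a((-54/95 + 50)/(63 + 18))) = (22500 - 9273)/(49941 - 50*(-54/95 + 50)/(63 + 18)) = 13227/(49941 - 50*(-54*1/95 + 50)/81) = 13227/(49941 - 50*(-54/95 + 50)/81) = 13227/(49941 - 46960/(19*81)) = 13227/(49941 - 50*4696/7695) = 13227/(49941 - 46960/1539) = 13227/(76812239/1539) = 13227*(1539/76812239) = 20356353/76812239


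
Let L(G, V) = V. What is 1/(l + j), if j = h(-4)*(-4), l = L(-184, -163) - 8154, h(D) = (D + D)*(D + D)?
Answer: -1/8573 ≈ -0.00011665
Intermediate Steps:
h(D) = 4*D² (h(D) = (2*D)*(2*D) = 4*D²)
l = -8317 (l = -163 - 8154 = -8317)
j = -256 (j = (4*(-4)²)*(-4) = (4*16)*(-4) = 64*(-4) = -256)
1/(l + j) = 1/(-8317 - 256) = 1/(-8573) = -1/8573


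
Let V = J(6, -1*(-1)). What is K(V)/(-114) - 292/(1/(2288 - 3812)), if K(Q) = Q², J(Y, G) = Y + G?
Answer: 50730863/114 ≈ 4.4501e+5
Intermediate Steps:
J(Y, G) = G + Y
V = 7 (V = -1*(-1) + 6 = 1 + 6 = 7)
K(V)/(-114) - 292/(1/(2288 - 3812)) = 7²/(-114) - 292/(1/(2288 - 3812)) = 49*(-1/114) - 292/(1/(-1524)) = -49/114 - 292/(-1/1524) = -49/114 - 292*(-1524) = -49/114 + 445008 = 50730863/114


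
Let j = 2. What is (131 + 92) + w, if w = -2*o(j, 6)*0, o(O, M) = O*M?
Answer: 223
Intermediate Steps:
o(O, M) = M*O
w = 0 (w = -12*2*0 = -2*12*0 = -24*0 = 0)
(131 + 92) + w = (131 + 92) + 0 = 223 + 0 = 223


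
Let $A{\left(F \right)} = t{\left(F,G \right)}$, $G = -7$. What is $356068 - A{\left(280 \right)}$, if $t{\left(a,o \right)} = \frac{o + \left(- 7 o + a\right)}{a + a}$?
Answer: $\frac{14242697}{40} \approx 3.5607 \cdot 10^{5}$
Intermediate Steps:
$t{\left(a,o \right)} = \frac{a - 6 o}{2 a}$ ($t{\left(a,o \right)} = \frac{o + \left(a - 7 o\right)}{2 a} = \left(a - 6 o\right) \frac{1}{2 a} = \frac{a - 6 o}{2 a}$)
$A{\left(F \right)} = \frac{42 + F}{2 F}$ ($A{\left(F \right)} = \frac{F - -42}{2 F} = \frac{F + 42}{2 F} = \frac{42 + F}{2 F}$)
$356068 - A{\left(280 \right)} = 356068 - \frac{42 + 280}{2 \cdot 280} = 356068 - \frac{1}{2} \cdot \frac{1}{280} \cdot 322 = 356068 - \frac{23}{40} = \frac{14242697}{40}$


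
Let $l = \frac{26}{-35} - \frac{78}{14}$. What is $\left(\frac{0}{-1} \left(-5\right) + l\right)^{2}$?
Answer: $\frac{48841}{1225} \approx 39.87$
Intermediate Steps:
$l = - \frac{221}{35}$ ($l = 26 \left(- \frac{1}{35}\right) - \frac{39}{7} = - \frac{26}{35} - \frac{39}{7} = - \frac{221}{35} \approx -6.3143$)
$\left(\frac{0}{-1} \left(-5\right) + l\right)^{2} = \left(\frac{0}{-1} \left(-5\right) - \frac{221}{35}\right)^{2} = \left(0 \left(-1\right) \left(-5\right) - \frac{221}{35}\right)^{2} = \left(0 \left(-5\right) - \frac{221}{35}\right)^{2} = \left(0 - \frac{221}{35}\right)^{2} = \left(- \frac{221}{35}\right)^{2} = \frac{48841}{1225}$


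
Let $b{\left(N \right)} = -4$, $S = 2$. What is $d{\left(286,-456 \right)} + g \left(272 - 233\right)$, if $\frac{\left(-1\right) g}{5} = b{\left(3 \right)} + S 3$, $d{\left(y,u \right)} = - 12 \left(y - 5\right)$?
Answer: $-3762$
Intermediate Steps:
$d{\left(y,u \right)} = 60 - 12 y$ ($d{\left(y,u \right)} = - 12 \left(-5 + y\right) = 60 - 12 y$)
$g = -10$ ($g = - 5 \left(-4 + 2 \cdot 3\right) = - 5 \left(-4 + 6\right) = \left(-5\right) 2 = -10$)
$d{\left(286,-456 \right)} + g \left(272 - 233\right) = \left(60 - 3432\right) - 10 \left(272 - 233\right) = \left(60 - 3432\right) - 390 = -3372 - 390 = -3762$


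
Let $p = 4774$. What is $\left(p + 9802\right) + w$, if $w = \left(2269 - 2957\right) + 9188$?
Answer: $23076$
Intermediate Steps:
$w = 8500$ ($w = -688 + 9188 = 8500$)
$\left(p + 9802\right) + w = \left(4774 + 9802\right) + 8500 = 14576 + 8500 = 23076$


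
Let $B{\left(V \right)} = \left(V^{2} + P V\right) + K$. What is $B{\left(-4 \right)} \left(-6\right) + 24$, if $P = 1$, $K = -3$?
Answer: $-30$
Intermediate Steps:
$B{\left(V \right)} = -3 + V + V^{2}$ ($B{\left(V \right)} = \left(V^{2} + 1 V\right) - 3 = \left(V^{2} + V\right) - 3 = \left(V + V^{2}\right) - 3 = -3 + V + V^{2}$)
$B{\left(-4 \right)} \left(-6\right) + 24 = \left(-3 - 4 + \left(-4\right)^{2}\right) \left(-6\right) + 24 = \left(-3 - 4 + 16\right) \left(-6\right) + 24 = 9 \left(-6\right) + 24 = -54 + 24 = -30$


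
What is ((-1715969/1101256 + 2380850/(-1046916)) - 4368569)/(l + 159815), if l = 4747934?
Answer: -96858192827939489/108812584163234952 ≈ -0.89014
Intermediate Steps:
((-1715969/1101256 + 2380850/(-1046916)) - 4368569)/(l + 159815) = ((-1715969/1101256 + 2380850/(-1046916)) - 4368569)/(4747934 + 159815) = ((-1715969*1/1101256 + 2380850*(-1/1046916)) - 4368569)/4907749 = ((-1715969/1101256 - 1190425/523458) - 4368569)*(1/4907749) = (-84969245177/22171587048 - 4368569)*(1/4907749) = -96858192827939489/22171587048*1/4907749 = -96858192827939489/108812584163234952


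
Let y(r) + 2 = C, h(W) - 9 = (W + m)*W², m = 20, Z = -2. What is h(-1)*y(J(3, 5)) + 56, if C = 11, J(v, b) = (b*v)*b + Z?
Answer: 308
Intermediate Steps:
J(v, b) = -2 + v*b² (J(v, b) = (b*v)*b - 2 = v*b² - 2 = -2 + v*b²)
h(W) = 9 + W²*(20 + W) (h(W) = 9 + (W + 20)*W² = 9 + (20 + W)*W² = 9 + W²*(20 + W))
y(r) = 9 (y(r) = -2 + 11 = 9)
h(-1)*y(J(3, 5)) + 56 = (9 + (-1)³ + 20*(-1)²)*9 + 56 = (9 - 1 + 20*1)*9 + 56 = (9 - 1 + 20)*9 + 56 = 28*9 + 56 = 252 + 56 = 308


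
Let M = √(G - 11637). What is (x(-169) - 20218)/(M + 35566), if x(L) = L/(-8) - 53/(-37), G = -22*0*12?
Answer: -106304124333/187212894964 + 17933553*I*√1293/374425789928 ≈ -0.56782 + 0.0017223*I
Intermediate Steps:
G = 0 (G = 0*12 = 0)
x(L) = 53/37 - L/8 (x(L) = L*(-⅛) - 53*(-1/37) = -L/8 + 53/37 = 53/37 - L/8)
M = 3*I*√1293 (M = √(0 - 11637) = √(-11637) = 3*I*√1293 ≈ 107.87*I)
(x(-169) - 20218)/(M + 35566) = ((53/37 - ⅛*(-169)) - 20218)/(3*I*√1293 + 35566) = ((53/37 + 169/8) - 20218)/(35566 + 3*I*√1293) = (6677/296 - 20218)/(35566 + 3*I*√1293) = -5977851/(296*(35566 + 3*I*√1293))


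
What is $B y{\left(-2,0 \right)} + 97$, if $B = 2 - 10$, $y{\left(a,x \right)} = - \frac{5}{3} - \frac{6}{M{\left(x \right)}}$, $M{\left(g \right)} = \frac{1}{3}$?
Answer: $\frac{763}{3} \approx 254.33$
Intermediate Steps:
$M{\left(g \right)} = \frac{1}{3}$
$y{\left(a,x \right)} = - \frac{59}{3}$ ($y{\left(a,x \right)} = - \frac{5}{3} - 6 \frac{1}{\frac{1}{3}} = \left(-5\right) \frac{1}{3} - 18 = - \frac{5}{3} - 18 = - \frac{59}{3}$)
$B = -8$ ($B = 2 - 10 = -8$)
$B y{\left(-2,0 \right)} + 97 = \left(-8\right) \left(- \frac{59}{3}\right) + 97 = \frac{472}{3} + 97 = \frac{763}{3}$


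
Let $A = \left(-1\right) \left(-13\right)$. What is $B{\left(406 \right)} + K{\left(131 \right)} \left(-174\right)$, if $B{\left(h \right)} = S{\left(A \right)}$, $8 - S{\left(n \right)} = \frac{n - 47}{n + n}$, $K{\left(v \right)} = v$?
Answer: $- \frac{296201}{13} \approx -22785.0$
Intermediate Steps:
$A = 13$
$S{\left(n \right)} = 8 - \frac{-47 + n}{2 n}$ ($S{\left(n \right)} = 8 - \frac{n - 47}{n + n} = 8 - \frac{-47 + n}{2 n}$)
$B{\left(h \right)} = \frac{121}{13}$ ($B{\left(h \right)} = \frac{47 + 15 \cdot 13}{2 \cdot 13} = \frac{1}{2} \cdot \frac{1}{13} \left(47 + 195\right) = \frac{1}{2} \cdot \frac{1}{13} \cdot 242 = \frac{121}{13}$)
$B{\left(406 \right)} + K{\left(131 \right)} \left(-174\right) = \frac{121}{13} + 131 \left(-174\right) = \frac{121}{13} - 22794 = - \frac{296201}{13}$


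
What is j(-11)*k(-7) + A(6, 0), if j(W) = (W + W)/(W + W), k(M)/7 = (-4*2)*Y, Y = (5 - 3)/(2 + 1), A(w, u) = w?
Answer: -94/3 ≈ -31.333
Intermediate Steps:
Y = ⅔ (Y = 2/3 = 2*(⅓) = ⅔ ≈ 0.66667)
k(M) = -112/3 (k(M) = 7*(-4*2*(⅔)) = 7*(-8*⅔) = 7*(-16/3) = -112/3)
j(W) = 1 (j(W) = (2*W)/((2*W)) = (2*W)*(1/(2*W)) = 1)
j(-11)*k(-7) + A(6, 0) = 1*(-112/3) + 6 = -112/3 + 6 = -94/3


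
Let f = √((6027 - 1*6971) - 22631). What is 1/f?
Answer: -I*√943/4715 ≈ -0.0065129*I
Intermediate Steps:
f = 5*I*√943 (f = √((6027 - 6971) - 22631) = √(-944 - 22631) = √(-23575) = 5*I*√943 ≈ 153.54*I)
1/f = 1/(5*I*√943) = -I*√943/4715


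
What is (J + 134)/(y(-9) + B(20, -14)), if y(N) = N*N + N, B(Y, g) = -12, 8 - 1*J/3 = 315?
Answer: -787/60 ≈ -13.117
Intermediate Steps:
J = -921 (J = 24 - 3*315 = 24 - 945 = -921)
y(N) = N + N**2 (y(N) = N**2 + N = N + N**2)
(J + 134)/(y(-9) + B(20, -14)) = (-921 + 134)/(-9*(1 - 9) - 12) = -787/(-9*(-8) - 12) = -787/(72 - 12) = -787/60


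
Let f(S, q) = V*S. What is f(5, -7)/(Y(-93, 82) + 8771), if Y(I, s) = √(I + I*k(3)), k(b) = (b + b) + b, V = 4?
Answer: 175420/76931371 - 20*I*√930/76931371 ≈ 0.0022802 - 7.9281e-6*I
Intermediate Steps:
k(b) = 3*b (k(b) = 2*b + b = 3*b)
f(S, q) = 4*S
Y(I, s) = √10*√I (Y(I, s) = √(I + I*(3*3)) = √(I + I*9) = √(I + 9*I) = √(10*I) = √10*√I)
f(5, -7)/(Y(-93, 82) + 8771) = (4*5)/(√10*√(-93) + 8771) = 20/(√10*(I*√93) + 8771) = 20/(I*√930 + 8771) = 20/(8771 + I*√930)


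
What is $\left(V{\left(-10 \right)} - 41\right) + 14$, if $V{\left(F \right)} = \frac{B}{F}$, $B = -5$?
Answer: $- \frac{53}{2} \approx -26.5$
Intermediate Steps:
$V{\left(F \right)} = - \frac{5}{F}$
$\left(V{\left(-10 \right)} - 41\right) + 14 = \left(- \frac{5}{-10} - 41\right) + 14 = \left(\left(-5\right) \left(- \frac{1}{10}\right) - 41\right) + 14 = \left(\frac{1}{2} - 41\right) + 14 = - \frac{81}{2} + 14 = - \frac{53}{2}$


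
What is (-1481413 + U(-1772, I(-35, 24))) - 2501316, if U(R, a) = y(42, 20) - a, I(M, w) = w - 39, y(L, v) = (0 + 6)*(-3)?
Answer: -3982732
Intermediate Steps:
y(L, v) = -18 (y(L, v) = 6*(-3) = -18)
I(M, w) = -39 + w
U(R, a) = -18 - a
(-1481413 + U(-1772, I(-35, 24))) - 2501316 = (-1481413 + (-18 - (-39 + 24))) - 2501316 = (-1481413 + (-18 - 1*(-15))) - 2501316 = (-1481413 + (-18 + 15)) - 2501316 = (-1481413 - 3) - 2501316 = -1481416 - 2501316 = -3982732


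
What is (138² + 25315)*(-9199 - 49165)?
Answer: -2588968676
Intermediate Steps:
(138² + 25315)*(-9199 - 49165) = (19044 + 25315)*(-58364) = 44359*(-58364) = -2588968676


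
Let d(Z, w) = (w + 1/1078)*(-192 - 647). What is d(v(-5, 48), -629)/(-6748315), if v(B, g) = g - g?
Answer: -568893179/7274683570 ≈ -0.078202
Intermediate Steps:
v(B, g) = 0
d(Z, w) = -839/1078 - 839*w (d(Z, w) = (w + 1/1078)*(-839) = (1/1078 + w)*(-839) = -839/1078 - 839*w)
d(v(-5, 48), -629)/(-6748315) = (-839/1078 - 839*(-629))/(-6748315) = (-839/1078 + 527731)*(-1/6748315) = (568893179/1078)*(-1/6748315) = -568893179/7274683570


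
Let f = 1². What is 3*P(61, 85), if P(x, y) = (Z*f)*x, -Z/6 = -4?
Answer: 4392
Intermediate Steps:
Z = 24 (Z = -6*(-4) = 24)
f = 1
P(x, y) = 24*x (P(x, y) = (24*1)*x = 24*x)
3*P(61, 85) = 3*(24*61) = 3*1464 = 4392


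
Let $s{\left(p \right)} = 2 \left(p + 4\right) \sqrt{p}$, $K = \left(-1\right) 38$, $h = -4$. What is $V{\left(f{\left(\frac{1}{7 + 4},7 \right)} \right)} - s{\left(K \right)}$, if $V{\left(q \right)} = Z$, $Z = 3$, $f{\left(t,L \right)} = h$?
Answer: $3 + 68 i \sqrt{38} \approx 3.0 + 419.18 i$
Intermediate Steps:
$f{\left(t,L \right)} = -4$
$V{\left(q \right)} = 3$
$K = -38$
$s{\left(p \right)} = \sqrt{p} \left(8 + 2 p\right)$ ($s{\left(p \right)} = 2 \left(4 + p\right) \sqrt{p} = \left(8 + 2 p\right) \sqrt{p} = \sqrt{p} \left(8 + 2 p\right)$)
$V{\left(f{\left(\frac{1}{7 + 4},7 \right)} \right)} - s{\left(K \right)} = 3 - 2 \sqrt{-38} \left(4 - 38\right) = 3 - 2 i \sqrt{38} \left(-34\right) = 3 - - 68 i \sqrt{38} = 3 + 68 i \sqrt{38}$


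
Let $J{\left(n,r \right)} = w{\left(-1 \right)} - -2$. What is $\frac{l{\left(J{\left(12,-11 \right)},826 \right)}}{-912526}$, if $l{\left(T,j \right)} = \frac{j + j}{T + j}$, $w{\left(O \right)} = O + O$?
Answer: $- \frac{1}{456263} \approx -2.1917 \cdot 10^{-6}$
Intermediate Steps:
$w{\left(O \right)} = 2 O$
$J{\left(n,r \right)} = 0$ ($J{\left(n,r \right)} = 2 \left(-1\right) - -2 = -2 + 2 = 0$)
$l{\left(T,j \right)} = \frac{2 j}{T + j}$
$\frac{l{\left(J{\left(12,-11 \right)},826 \right)}}{-912526} = \frac{2 \cdot 826 \frac{1}{0 + 826}}{-912526} = 2 \cdot 826 \cdot \frac{1}{826} \left(- \frac{1}{912526}\right) = 2 \left(- \frac{1}{912526}\right) = - \frac{1}{456263}$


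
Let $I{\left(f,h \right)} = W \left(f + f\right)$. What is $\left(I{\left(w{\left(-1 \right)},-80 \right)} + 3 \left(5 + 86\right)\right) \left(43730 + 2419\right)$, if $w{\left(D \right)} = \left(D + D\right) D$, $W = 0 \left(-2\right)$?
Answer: $12598677$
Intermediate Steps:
$W = 0$
$w{\left(D \right)} = 2 D^{2}$ ($w{\left(D \right)} = 2 D D = 2 D^{2}$)
$I{\left(f,h \right)} = 0$ ($I{\left(f,h \right)} = 0 \left(f + f\right) = 0 \cdot 2 f = 0$)
$\left(I{\left(w{\left(-1 \right)},-80 \right)} + 3 \left(5 + 86\right)\right) \left(43730 + 2419\right) = \left(0 + 3 \left(5 + 86\right)\right) \left(43730 + 2419\right) = \left(0 + 3 \cdot 91\right) 46149 = \left(0 + 273\right) 46149 = 273 \cdot 46149 = 12598677$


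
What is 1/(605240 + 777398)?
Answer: 1/1382638 ≈ 7.2325e-7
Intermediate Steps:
1/(605240 + 777398) = 1/1382638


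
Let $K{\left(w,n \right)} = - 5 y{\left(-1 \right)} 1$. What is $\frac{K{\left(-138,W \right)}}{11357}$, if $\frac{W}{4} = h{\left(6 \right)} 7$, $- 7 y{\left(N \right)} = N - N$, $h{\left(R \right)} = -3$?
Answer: $0$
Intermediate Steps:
$y{\left(N \right)} = 0$ ($y{\left(N \right)} = - \frac{N - N}{7} = \left(- \frac{1}{7}\right) 0 = 0$)
$W = -84$ ($W = 4 \left(\left(-3\right) 7\right) = 4 \left(-21\right) = -84$)
$K{\left(w,n \right)} = 0$ ($K{\left(w,n \right)} = \left(-5\right) 0 \cdot 1 = 0 \cdot 1 = 0$)
$\frac{K{\left(-138,W \right)}}{11357} = \frac{0}{11357} = 0 \cdot \frac{1}{11357} = 0$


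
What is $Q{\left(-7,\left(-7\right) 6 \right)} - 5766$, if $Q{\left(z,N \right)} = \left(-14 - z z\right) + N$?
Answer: $-5871$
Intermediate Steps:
$Q{\left(z,N \right)} = -14 + N - z^{2}$ ($Q{\left(z,N \right)} = \left(-14 - z^{2}\right) + N = -14 + N - z^{2}$)
$Q{\left(-7,\left(-7\right) 6 \right)} - 5766 = \left(-14 - 42 - \left(-7\right)^{2}\right) - 5766 = \left(-14 - 42 - 49\right) - 5766 = -105 - 5766 = -5871$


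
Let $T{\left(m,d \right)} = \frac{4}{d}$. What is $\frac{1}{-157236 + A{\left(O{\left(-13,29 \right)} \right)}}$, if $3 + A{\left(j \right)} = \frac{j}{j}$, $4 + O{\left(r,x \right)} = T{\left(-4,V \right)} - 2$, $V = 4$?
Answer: $- \frac{1}{157238} \approx -6.3598 \cdot 10^{-6}$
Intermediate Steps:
$O{\left(r,x \right)} = -5$ ($O{\left(r,x \right)} = -4 - \left(2 - \frac{4}{4}\right) = -4 + \left(4 \cdot \frac{1}{4} - 2\right) = -4 + \left(1 - 2\right) = -4 - 1 = -5$)
$A{\left(j \right)} = -2$ ($A{\left(j \right)} = -3 + \frac{j}{j} = -3 + 1 = -2$)
$\frac{1}{-157236 + A{\left(O{\left(-13,29 \right)} \right)}} = \frac{1}{-157236 - 2} = \frac{1}{-157238} = - \frac{1}{157238}$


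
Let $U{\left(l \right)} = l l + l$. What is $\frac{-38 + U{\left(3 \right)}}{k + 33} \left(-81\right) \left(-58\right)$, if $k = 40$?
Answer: $- \frac{122148}{73} \approx -1673.3$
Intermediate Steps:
$U{\left(l \right)} = l + l^{2}$ ($U{\left(l \right)} = l^{2} + l = l + l^{2}$)
$\frac{-38 + U{\left(3 \right)}}{k + 33} \left(-81\right) \left(-58\right) = \frac{-38 + 3 \left(1 + 3\right)}{40 + 33} \left(-81\right) \left(-58\right) = \frac{-38 + 3 \cdot 4}{73} \left(-81\right) \left(-58\right) = \left(-38 + 12\right) \frac{1}{73} \left(-81\right) \left(-58\right) = \left(-26\right) \frac{1}{73} \left(-81\right) \left(-58\right) = \left(- \frac{26}{73}\right) \left(-81\right) \left(-58\right) = \frac{2106}{73} \left(-58\right) = - \frac{122148}{73}$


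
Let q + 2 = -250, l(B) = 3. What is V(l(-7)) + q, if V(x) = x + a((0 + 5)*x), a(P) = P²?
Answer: -24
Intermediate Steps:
q = -252 (q = -2 - 250 = -252)
V(x) = x + 25*x² (V(x) = x + ((0 + 5)*x)² = x + (5*x)² = x + 25*x²)
V(l(-7)) + q = 3*(1 + 25*3) - 252 = 3*(1 + 75) - 252 = 3*76 - 252 = 228 - 252 = -24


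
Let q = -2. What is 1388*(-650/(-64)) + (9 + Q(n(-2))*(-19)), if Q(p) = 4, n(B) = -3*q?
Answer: 112239/8 ≈ 14030.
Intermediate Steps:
n(B) = 6 (n(B) = -3*(-2) = 6)
1388*(-650/(-64)) + (9 + Q(n(-2))*(-19)) = 1388*(-650/(-64)) + (9 + 4*(-19)) = 1388*(-650*(-1/64)) + (9 - 76) = 1388*(325/32) - 67 = 112775/8 - 67 = 112239/8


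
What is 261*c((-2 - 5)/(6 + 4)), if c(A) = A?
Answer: -1827/10 ≈ -182.70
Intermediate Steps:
261*c((-2 - 5)/(6 + 4)) = 261*((-2 - 5)/(6 + 4)) = 261*(-7/10) = -1827/10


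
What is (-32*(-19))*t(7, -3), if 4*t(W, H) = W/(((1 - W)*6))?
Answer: -266/9 ≈ -29.556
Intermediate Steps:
t(W, H) = W/(4*(6 - 6*W)) (t(W, H) = (W/(((1 - W)*6)))/4 = (W/(6 - 6*W))/4 = W/(4*(6 - 6*W)))
(-32*(-19))*t(7, -3) = (-32*(-19))*(-1*7/(-24 + 24*7)) = 608*(-1*7/(-24 + 168)) = 608*(-1*7/144) = 608*(-1*7*1/144) = 608*(-7/144) = -266/9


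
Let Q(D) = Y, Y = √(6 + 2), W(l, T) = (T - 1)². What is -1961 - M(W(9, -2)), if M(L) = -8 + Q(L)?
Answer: -1953 - 2*√2 ≈ -1955.8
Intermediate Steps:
W(l, T) = (-1 + T)²
Y = 2*√2 (Y = √8 = 2*√2 ≈ 2.8284)
Q(D) = 2*√2
M(L) = -8 + 2*√2
-1961 - M(W(9, -2)) = -1961 - (-8 + 2*√2) = -1961 + (8 - 2*√2) = -1953 - 2*√2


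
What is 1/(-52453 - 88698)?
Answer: -1/141151 ≈ -7.0846e-6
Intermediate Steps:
1/(-52453 - 88698) = 1/(-141151) = -1/141151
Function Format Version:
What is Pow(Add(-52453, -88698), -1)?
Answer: Rational(-1, 141151) ≈ -7.0846e-6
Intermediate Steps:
Pow(Add(-52453, -88698), -1) = Pow(-141151, -1) = Rational(-1, 141151)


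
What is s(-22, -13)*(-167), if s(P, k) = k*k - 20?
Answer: -24883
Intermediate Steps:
s(P, k) = -20 + k**2 (s(P, k) = k**2 - 20 = -20 + k**2)
s(-22, -13)*(-167) = (-20 + (-13)**2)*(-167) = (-20 + 169)*(-167) = 149*(-167) = -24883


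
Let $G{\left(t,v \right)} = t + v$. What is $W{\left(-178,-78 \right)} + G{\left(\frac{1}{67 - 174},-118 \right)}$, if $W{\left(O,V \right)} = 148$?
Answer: $\frac{3209}{107} \approx 29.991$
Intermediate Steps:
$W{\left(-178,-78 \right)} + G{\left(\frac{1}{67 - 174},-118 \right)} = 148 - \left(118 - \frac{1}{67 - 174}\right) = 148 - \left(118 - \frac{1}{-107}\right) = 148 - \frac{12627}{107} = \frac{3209}{107}$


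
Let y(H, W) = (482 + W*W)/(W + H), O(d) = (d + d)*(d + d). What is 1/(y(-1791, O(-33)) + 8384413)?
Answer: 2565/21524994563 ≈ 1.1916e-7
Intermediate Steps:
O(d) = 4*d² (O(d) = (2*d)*(2*d) = 4*d²)
y(H, W) = (482 + W²)/(H + W)
1/(y(-1791, O(-33)) + 8384413) = 1/((482 + (4*(-33)²)²)/(-1791 + 4*(-33)²) + 8384413) = 1/((482 + (4*1089)²)/(-1791 + 4*1089) + 8384413) = 1/((482 + 4356²)/(-1791 + 4356) + 8384413) = 1/((482 + 18974736)/2565 + 8384413) = 1/((1/2565)*18975218 + 8384413) = 1/(18975218/2565 + 8384413) = 1/(21524994563/2565) = 2565/21524994563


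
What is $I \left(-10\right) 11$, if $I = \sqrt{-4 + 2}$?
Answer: $- 110 i \sqrt{2} \approx - 155.56 i$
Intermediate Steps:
$I = i \sqrt{2}$ ($I = \sqrt{-2} = i \sqrt{2} \approx 1.4142 i$)
$I \left(-10\right) 11 = i \sqrt{2} \left(-10\right) 11 = - 10 i \sqrt{2} \cdot 11 = - 110 i \sqrt{2}$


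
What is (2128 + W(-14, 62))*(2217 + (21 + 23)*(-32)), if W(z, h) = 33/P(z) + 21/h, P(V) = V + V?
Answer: 1493717375/868 ≈ 1.7209e+6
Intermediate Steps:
P(V) = 2*V
W(z, h) = 21/h + 33/(2*z) (W(z, h) = 33/((2*z)) + 21/h = 33*(1/(2*z)) + 21/h = 33/(2*z) + 21/h = 21/h + 33/(2*z))
(2128 + W(-14, 62))*(2217 + (21 + 23)*(-32)) = (2128 + (21/62 + (33/2)/(-14)))*(2217 + (21 + 23)*(-32)) = (2128 + (21*(1/62) + (33/2)*(-1/14)))*(2217 + 44*(-32)) = (2128 + (21/62 - 33/28))*(2217 - 1408) = (2128 - 729/868)*809 = (1846375/868)*809 = 1493717375/868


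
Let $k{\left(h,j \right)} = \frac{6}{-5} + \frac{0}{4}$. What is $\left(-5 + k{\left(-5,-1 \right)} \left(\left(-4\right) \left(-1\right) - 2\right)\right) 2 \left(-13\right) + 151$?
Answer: $\frac{1717}{5} \approx 343.4$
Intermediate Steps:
$k{\left(h,j \right)} = - \frac{6}{5}$ ($k{\left(h,j \right)} = 6 \left(- \frac{1}{5}\right) + 0 \cdot \frac{1}{4} = - \frac{6}{5} + 0 = - \frac{6}{5}$)
$\left(-5 + k{\left(-5,-1 \right)} \left(\left(-4\right) \left(-1\right) - 2\right)\right) 2 \left(-13\right) + 151 = \left(-5 - \frac{6 \left(\left(-4\right) \left(-1\right) - 2\right)}{5}\right) 2 \left(-13\right) + 151 = \left(-5 - \frac{6 \left(4 - 2\right)}{5}\right) 2 \left(-13\right) + 151 = \left(-5 - \frac{12}{5}\right) 2 \left(-13\right) + 151 = \left(- \frac{37}{5}\right) 2 \left(-13\right) + 151 = \left(- \frac{74}{5}\right) \left(-13\right) + 151 = \frac{962}{5} + 151 = \frac{1717}{5}$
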